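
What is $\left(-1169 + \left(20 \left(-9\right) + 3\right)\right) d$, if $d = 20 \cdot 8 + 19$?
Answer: $-240934$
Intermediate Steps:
$d = 179$ ($d = 160 + 19 = 179$)
$\left(-1169 + \left(20 \left(-9\right) + 3\right)\right) d = \left(-1169 + \left(20 \left(-9\right) + 3\right)\right) 179 = \left(-1169 + \left(-180 + 3\right)\right) 179 = \left(-1169 - 177\right) 179 = \left(-1346\right) 179 = -240934$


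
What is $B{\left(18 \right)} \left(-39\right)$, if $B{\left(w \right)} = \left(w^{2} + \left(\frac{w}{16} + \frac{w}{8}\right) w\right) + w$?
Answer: $- \frac{62829}{4} \approx -15707.0$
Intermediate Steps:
$B{\left(w \right)} = w + \frac{19 w^{2}}{16}$ ($B{\left(w \right)} = \left(w^{2} + \left(w \frac{1}{16} + w \frac{1}{8}\right) w\right) + w = \left(w^{2} + \left(\frac{w}{16} + \frac{w}{8}\right) w\right) + w = \left(w^{2} + \frac{3 w}{16} w\right) + w = \left(w^{2} + \frac{3 w^{2}}{16}\right) + w = \frac{19 w^{2}}{16} + w = w + \frac{19 w^{2}}{16}$)
$B{\left(18 \right)} \left(-39\right) = \frac{1}{16} \cdot 18 \left(16 + 19 \cdot 18\right) \left(-39\right) = \frac{1}{16} \cdot 18 \left(16 + 342\right) \left(-39\right) = \frac{1}{16} \cdot 18 \cdot 358 \left(-39\right) = \frac{1611}{4} \left(-39\right) = - \frac{62829}{4}$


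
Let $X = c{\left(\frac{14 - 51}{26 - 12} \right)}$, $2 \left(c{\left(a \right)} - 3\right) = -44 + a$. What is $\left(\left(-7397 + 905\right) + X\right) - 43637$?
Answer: $- \frac{1404181}{28} \approx -50149.0$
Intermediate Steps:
$c{\left(a \right)} = -19 + \frac{a}{2}$ ($c{\left(a \right)} = 3 + \frac{-44 + a}{2} = 3 + \left(-22 + \frac{a}{2}\right) = -19 + \frac{a}{2}$)
$X = - \frac{569}{28}$ ($X = -19 + \frac{\left(14 - 51\right) \frac{1}{26 - 12}}{2} = -19 + \frac{\left(-37\right) \frac{1}{14}}{2} = -19 + \frac{1}{2} \left(- \frac{37}{14}\right) = -19 - \frac{37}{28} = - \frac{569}{28} \approx -20.321$)
$\left(\left(-7397 + 905\right) + X\right) - 43637 = \left(\left(-7397 + 905\right) - \frac{569}{28}\right) - 43637 = \left(-6492 - \frac{569}{28}\right) - 43637 = - \frac{182345}{28} - 43637 = - \frac{1404181}{28}$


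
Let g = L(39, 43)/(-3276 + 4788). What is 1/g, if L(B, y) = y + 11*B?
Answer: 189/59 ≈ 3.2034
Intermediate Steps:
g = 59/189 (g = (43 + 11*39)/(-3276 + 4788) = (43 + 429)/1512 = 472*(1/1512) = 59/189 ≈ 0.31217)
1/g = 1/(59/189) = 189/59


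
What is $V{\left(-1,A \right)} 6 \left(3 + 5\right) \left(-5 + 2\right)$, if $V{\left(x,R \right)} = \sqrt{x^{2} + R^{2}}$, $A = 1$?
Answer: $- 144 \sqrt{2} \approx -203.65$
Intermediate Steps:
$V{\left(x,R \right)} = \sqrt{R^{2} + x^{2}}$
$V{\left(-1,A \right)} 6 \left(3 + 5\right) \left(-5 + 2\right) = \sqrt{1^{2} + \left(-1\right)^{2}} \cdot 6 \left(3 + 5\right) \left(-5 + 2\right) = \sqrt{1 + 1} \cdot 6 \cdot 8 \left(-3\right) = \sqrt{2} \cdot 6 \left(-24\right) = 6 \sqrt{2} \left(-24\right) = - 144 \sqrt{2}$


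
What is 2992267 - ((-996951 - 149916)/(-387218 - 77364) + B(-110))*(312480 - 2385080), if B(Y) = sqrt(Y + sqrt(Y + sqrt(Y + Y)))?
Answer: 1883574965797/232291 + 2072600*sqrt(-110 + sqrt(2)*sqrt(-55 + I*sqrt(55))) ≈ 9.1495e+6 + 2.1693e+7*I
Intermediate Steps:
B(Y) = sqrt(Y + sqrt(Y + sqrt(2)*sqrt(Y))) (B(Y) = sqrt(Y + sqrt(Y + sqrt(2*Y))) = sqrt(Y + sqrt(Y + sqrt(2)*sqrt(Y))))
2992267 - ((-996951 - 149916)/(-387218 - 77364) + B(-110))*(312480 - 2385080) = 2992267 - ((-996951 - 149916)/(-387218 - 77364) + sqrt(-110 + sqrt(-110 + sqrt(2)*sqrt(-110))))*(312480 - 2385080) = 2992267 - (-1146867/(-464582) + sqrt(-110 + sqrt(-110 + sqrt(2)*(I*sqrt(110)))))*(-2072600) = 2992267 - (-1146867*(-1/464582) + sqrt(-110 + sqrt(-110 + 2*I*sqrt(55))))*(-2072600) = 2992267 - (1146867/464582 + sqrt(-110 + sqrt(-110 + 2*I*sqrt(55))))*(-2072600) = 2992267 - (-1188498272100/232291 - 2072600*sqrt(-110 + sqrt(-110 + 2*I*sqrt(55)))) = 2992267 + (1188498272100/232291 + 2072600*sqrt(-110 + sqrt(-110 + 2*I*sqrt(55)))) = 1883574965797/232291 + 2072600*sqrt(-110 + sqrt(-110 + 2*I*sqrt(55)))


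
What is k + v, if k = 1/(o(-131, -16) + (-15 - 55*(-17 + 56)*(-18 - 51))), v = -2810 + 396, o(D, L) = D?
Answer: -356931625/147859 ≈ -2414.0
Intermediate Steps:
v = -2414
k = 1/147859 (k = 1/(-131 + (-15 - 55*(-17 + 56)*(-18 - 51))) = 1/(-131 + (-15 - 2145*(-69))) = 1/(-131 + (-15 - 55*(-2691))) = 1/(-131 + (-15 + 148005)) = 1/(-131 + 147990) = 1/147859 ≈ 6.7632e-6)
k + v = 1/147859 - 2414 = -356931625/147859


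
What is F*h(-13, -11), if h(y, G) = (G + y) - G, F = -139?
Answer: 1807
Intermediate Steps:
h(y, G) = y
F*h(-13, -11) = -139*(-13) = 1807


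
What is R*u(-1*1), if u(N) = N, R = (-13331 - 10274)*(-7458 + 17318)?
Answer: 232745300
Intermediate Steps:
R = -232745300 (R = -23605*9860 = -232745300)
R*u(-1*1) = -(-232745300) = -232745300*(-1) = 232745300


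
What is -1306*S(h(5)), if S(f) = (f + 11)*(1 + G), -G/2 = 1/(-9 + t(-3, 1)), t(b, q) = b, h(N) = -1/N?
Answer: -82278/5 ≈ -16456.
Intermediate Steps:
G = 1/6 (G = -2/(-9 - 3) = -2/(-12) = -2*(-1/12) = 1/6 ≈ 0.16667)
S(f) = 77/6 + 7*f/6 (S(f) = (f + 11)*(1 + 1/6) = (11 + f)*(7/6) = 77/6 + 7*f/6)
-1306*S(h(5)) = -1306*(77/6 + 7*(-1/5)/6) = -1306*(77/6 + 7*(-1*1/5)/6) = -1306*(77/6 + (7/6)*(-1/5)) = -1306*(77/6 - 7/30) = -1306*63/5 = -82278/5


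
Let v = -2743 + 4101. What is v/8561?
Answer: 194/1223 ≈ 0.15863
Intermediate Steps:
v = 1358
v/8561 = 1358/8561 = 1358*(1/8561) = 194/1223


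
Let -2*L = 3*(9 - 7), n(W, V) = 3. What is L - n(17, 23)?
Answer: -6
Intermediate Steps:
L = -3 (L = -3*(9 - 7)/2 = -3*2/2 = -1/2*6 = -3)
L - n(17, 23) = -3 - 1*3 = -3 - 3 = -6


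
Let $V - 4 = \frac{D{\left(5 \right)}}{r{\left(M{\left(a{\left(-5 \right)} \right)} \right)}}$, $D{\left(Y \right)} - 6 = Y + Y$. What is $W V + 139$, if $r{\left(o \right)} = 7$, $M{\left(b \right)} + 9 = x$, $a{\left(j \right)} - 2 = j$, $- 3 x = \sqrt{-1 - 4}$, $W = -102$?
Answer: $- \frac{3515}{7} \approx -502.14$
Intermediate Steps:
$x = - \frac{i \sqrt{5}}{3}$ ($x = - \frac{\sqrt{-1 - 4}}{3} = - \frac{\sqrt{-5}}{3} = - \frac{i \sqrt{5}}{3} \approx - 0.74536 i$)
$a{\left(j \right)} = 2 + j$
$M{\left(b \right)} = -9 - \frac{i \sqrt{5}}{3}$
$D{\left(Y \right)} = 6 + 2 Y$ ($D{\left(Y \right)} = 6 + \left(Y + Y\right) = 6 + 2 Y$)
$V = \frac{44}{7}$ ($V = 4 + \frac{6 + 2 \cdot 5}{7} = 4 + \left(6 + 10\right) \frac{1}{7} = 4 + 16 \cdot \frac{1}{7} = 4 + \frac{16}{7} = \frac{44}{7} \approx 6.2857$)
$W V + 139 = \left(-102\right) \frac{44}{7} + 139 = - \frac{4488}{7} + 139 = - \frac{3515}{7}$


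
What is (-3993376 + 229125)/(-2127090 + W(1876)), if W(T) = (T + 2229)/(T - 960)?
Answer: 3448053916/1948410335 ≈ 1.7697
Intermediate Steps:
W(T) = (2229 + T)/(-960 + T)
(-3993376 + 229125)/(-2127090 + W(1876)) = (-3993376 + 229125)/(-2127090 + (2229 + 1876)/(-960 + 1876)) = -3764251/(-2127090 + 4105/916) = -3764251/(-1948410335/916) = -3764251*(-916/1948410335) = 3448053916/1948410335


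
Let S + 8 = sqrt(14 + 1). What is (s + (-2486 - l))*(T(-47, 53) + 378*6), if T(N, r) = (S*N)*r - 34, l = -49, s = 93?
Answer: -51947728 + 5838904*sqrt(15) ≈ -2.9334e+7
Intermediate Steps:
S = -8 + sqrt(15) (S = -8 + sqrt(14 + 1) = -8 + sqrt(15) ≈ -4.1270)
T(N, r) = -34 + N*r*(-8 + sqrt(15)) (T(N, r) = ((-8 + sqrt(15))*N)*r - 34 = (N*(-8 + sqrt(15)))*r - 34 = N*r*(-8 + sqrt(15)) - 34 = -34 + N*r*(-8 + sqrt(15)))
(s + (-2486 - l))*(T(-47, 53) + 378*6) = (93 + (-2486 - 1*(-49)))*((-34 - 1*(-47)*53*(8 - sqrt(15))) + 378*6) = (93 + (-2486 + 49))*((-34 + (19928 - 2491*sqrt(15))) + 2268) = (93 - 2437)*((19894 - 2491*sqrt(15)) + 2268) = -2344*(22162 - 2491*sqrt(15)) = -51947728 + 5838904*sqrt(15)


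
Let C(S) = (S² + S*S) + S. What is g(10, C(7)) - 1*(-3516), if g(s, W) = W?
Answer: 3621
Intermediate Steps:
C(S) = S + 2*S² (C(S) = (S² + S²) + S = 2*S² + S = S + 2*S²)
g(10, C(7)) - 1*(-3516) = 7*(1 + 2*7) - 1*(-3516) = 7*(1 + 14) + 3516 = 7*15 + 3516 = 105 + 3516 = 3621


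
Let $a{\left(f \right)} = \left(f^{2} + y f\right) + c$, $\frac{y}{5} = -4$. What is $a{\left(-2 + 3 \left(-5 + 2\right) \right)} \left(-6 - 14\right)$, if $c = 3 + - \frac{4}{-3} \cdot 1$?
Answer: $- \frac{20720}{3} \approx -6906.7$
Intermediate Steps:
$y = -20$ ($y = 5 \left(-4\right) = -20$)
$c = \frac{13}{3}$ ($c = 3 + \left(-4\right) \left(- \frac{1}{3}\right) 1 = 3 + \frac{4}{3} \cdot 1 = 3 + \frac{4}{3} = \frac{13}{3} \approx 4.3333$)
$a{\left(f \right)} = \frac{13}{3} + f^{2} - 20 f$ ($a{\left(f \right)} = \left(f^{2} - 20 f\right) + \frac{13}{3} = \frac{13}{3} + f^{2} - 20 f$)
$a{\left(-2 + 3 \left(-5 + 2\right) \right)} \left(-6 - 14\right) = \left(\frac{13}{3} + \left(-2 + 3 \left(-5 + 2\right)\right)^{2} - 20 \left(-2 + 3 \left(-5 + 2\right)\right)\right) \left(-6 - 14\right) = \left(\frac{13}{3} + \left(-2 + 3 \left(-3\right)\right)^{2} - 20 \left(-2 + 3 \left(-3\right)\right)\right) \left(-20\right) = \left(\frac{13}{3} + \left(-2 - 9\right)^{2} - 20 \left(-2 - 9\right)\right) \left(-20\right) = \left(\frac{13}{3} + \left(-11\right)^{2} - -220\right) \left(-20\right) = \left(\frac{13}{3} + 121 + 220\right) \left(-20\right) = \frac{1036}{3} \left(-20\right) = - \frac{20720}{3}$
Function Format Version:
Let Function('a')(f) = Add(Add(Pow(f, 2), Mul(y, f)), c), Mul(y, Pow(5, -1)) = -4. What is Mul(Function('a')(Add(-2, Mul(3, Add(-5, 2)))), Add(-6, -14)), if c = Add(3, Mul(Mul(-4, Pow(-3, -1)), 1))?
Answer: Rational(-20720, 3) ≈ -6906.7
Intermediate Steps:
y = -20 (y = Mul(5, -4) = -20)
c = Rational(13, 3) (c = Add(3, Mul(Mul(-4, Rational(-1, 3)), 1)) = Add(3, Mul(Rational(4, 3), 1)) = Add(3, Rational(4, 3)) = Rational(13, 3) ≈ 4.3333)
Function('a')(f) = Add(Rational(13, 3), Pow(f, 2), Mul(-20, f)) (Function('a')(f) = Add(Add(Pow(f, 2), Mul(-20, f)), Rational(13, 3)) = Add(Rational(13, 3), Pow(f, 2), Mul(-20, f)))
Mul(Function('a')(Add(-2, Mul(3, Add(-5, 2)))), Add(-6, -14)) = Mul(Add(Rational(13, 3), Pow(Add(-2, Mul(3, Add(-5, 2))), 2), Mul(-20, Add(-2, Mul(3, Add(-5, 2))))), Add(-6, -14)) = Mul(Add(Rational(13, 3), Pow(Add(-2, Mul(3, -3)), 2), Mul(-20, Add(-2, Mul(3, -3)))), -20) = Mul(Add(Rational(13, 3), Pow(Add(-2, -9), 2), Mul(-20, Add(-2, -9))), -20) = Mul(Add(Rational(13, 3), Pow(-11, 2), Mul(-20, -11)), -20) = Mul(Add(Rational(13, 3), 121, 220), -20) = Mul(Rational(1036, 3), -20) = Rational(-20720, 3)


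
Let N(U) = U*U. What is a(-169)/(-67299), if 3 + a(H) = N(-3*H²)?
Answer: -2447192162/22433 ≈ -1.0909e+5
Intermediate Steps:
N(U) = U²
a(H) = -3 + 9*H⁴ (a(H) = -3 + (-3*H²)² = -3 + 9*H⁴)
a(-169)/(-67299) = (-3 + 9*(-169)⁴)/(-67299) = (-3 + 9*815730721)*(-1/67299) = (-3 + 7341576489)*(-1/67299) = 7341576486*(-1/67299) = -2447192162/22433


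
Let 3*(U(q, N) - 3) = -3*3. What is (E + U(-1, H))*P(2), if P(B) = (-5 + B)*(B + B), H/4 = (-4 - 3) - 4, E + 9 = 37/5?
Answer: 96/5 ≈ 19.200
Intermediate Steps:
E = -8/5 (E = -9 + 37/5 = -8/5 ≈ -1.6000)
H = -44 (H = 4*((-4 - 3) - 4) = 4*(-7 - 4) = 4*(-11) = -44)
P(B) = 2*B*(-5 + B) (P(B) = (-5 + B)*(2*B) = 2*B*(-5 + B))
U(q, N) = 0 (U(q, N) = 3 + (-3*3)/3 = 3 + (⅓)*(-9) = 3 - 3 = 0)
(E + U(-1, H))*P(2) = (-8/5 + 0)*(2*2*(-5 + 2)) = -16*2*(-3)/5 = -8/5*(-12) = 96/5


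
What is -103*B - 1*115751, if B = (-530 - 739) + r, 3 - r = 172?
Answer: 32363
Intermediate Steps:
r = -169 (r = 3 - 1*172 = 3 - 172 = -169)
B = -1438 (B = (-530 - 739) - 169 = -1269 - 169 = -1438)
-103*B - 1*115751 = -103*(-1438) - 1*115751 = 148114 - 115751 = 32363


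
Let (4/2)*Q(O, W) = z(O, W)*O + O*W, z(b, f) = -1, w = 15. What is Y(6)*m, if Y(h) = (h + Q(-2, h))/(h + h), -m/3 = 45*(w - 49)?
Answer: 765/2 ≈ 382.50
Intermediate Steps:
Q(O, W) = -O/2 + O*W/2 (Q(O, W) = (-O + O*W)/2 = -O/2 + O*W/2)
m = 4590 (m = -135*(15 - 49) = -135*(-34) = -3*(-1530) = 4590)
Y(h) = 1/(2*h) (Y(h) = (h + (½)*(-2)*(-1 + h))/(h + h) = (h + (1 - h))/((2*h)) = 1*(1/(2*h)) = 1/(2*h))
Y(6)*m = ((½)/6)*4590 = ((½)*(⅙))*4590 = (1/12)*4590 = 765/2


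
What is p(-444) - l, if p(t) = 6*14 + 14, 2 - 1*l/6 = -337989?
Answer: -2027848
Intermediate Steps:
l = 2027946 (l = 12 - 6*(-337989) = 12 + 2027934 = 2027946)
p(t) = 98 (p(t) = 84 + 14 = 98)
p(-444) - l = 98 - 1*2027946 = 98 - 2027946 = -2027848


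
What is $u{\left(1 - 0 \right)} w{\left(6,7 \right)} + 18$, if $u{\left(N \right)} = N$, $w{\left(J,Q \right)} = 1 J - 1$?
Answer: $23$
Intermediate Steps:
$w{\left(J,Q \right)} = -1 + J$ ($w{\left(J,Q \right)} = J - 1 = -1 + J$)
$u{\left(1 - 0 \right)} w{\left(6,7 \right)} + 18 = \left(1 - 0\right) \left(-1 + 6\right) + 18 = \left(1 + 0\right) 5 + 18 = 1 \cdot 5 + 18 = 5 + 18 = 23$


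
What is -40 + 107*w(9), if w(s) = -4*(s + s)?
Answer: -7744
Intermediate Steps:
w(s) = -8*s
-40 + 107*w(9) = -40 + 107*(-8*9) = -40 + 107*(-72) = -40 - 7704 = -7744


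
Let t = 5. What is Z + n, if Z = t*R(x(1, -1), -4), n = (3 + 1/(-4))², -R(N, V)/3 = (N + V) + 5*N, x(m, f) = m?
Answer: -359/16 ≈ -22.438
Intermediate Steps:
R(N, V) = -18*N - 3*V (R(N, V) = -3*((N + V) + 5*N) = -3*(V + 6*N) = -18*N - 3*V)
n = 121/16 (n = (3 - ¼)² = (11/4)² = 121/16 ≈ 7.5625)
Z = -30 (Z = 5*(-18*1 - 3*(-4)) = 5*(-18 + 12) = 5*(-6) = -30)
Z + n = -30 + 121/16 = -359/16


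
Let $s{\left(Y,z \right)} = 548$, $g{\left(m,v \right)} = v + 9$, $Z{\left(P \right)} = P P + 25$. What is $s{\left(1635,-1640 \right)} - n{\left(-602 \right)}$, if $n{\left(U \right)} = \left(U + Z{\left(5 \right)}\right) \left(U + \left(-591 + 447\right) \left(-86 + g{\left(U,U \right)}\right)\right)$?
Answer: $53640596$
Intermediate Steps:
$Z{\left(P \right)} = 25 + P^{2}$ ($Z{\left(P \right)} = P^{2} + 25 = 25 + P^{2}$)
$g{\left(m,v \right)} = 9 + v$
$n{\left(U \right)} = \left(50 + U\right) \left(11088 - 143 U\right)$ ($n{\left(U \right)} = \left(U + \left(25 + 5^{2}\right)\right) \left(U + \left(-591 + 447\right) \left(-86 + \left(9 + U\right)\right)\right) = \left(U + \left(25 + 25\right)\right) \left(U - 144 \left(-77 + U\right)\right) = \left(U + 50\right) \left(U - \left(-11088 + 144 U\right)\right) = \left(50 + U\right) \left(11088 - 143 U\right)$)
$s{\left(1635,-1640 \right)} - n{\left(-602 \right)} = 548 - \left(554400 - 143 \left(-602\right)^{2} + 3938 \left(-602\right)\right) = 548 - \left(554400 - 51823772 - 2370676\right) = 548 - -53640048 = 548 + 53640048 = 53640596$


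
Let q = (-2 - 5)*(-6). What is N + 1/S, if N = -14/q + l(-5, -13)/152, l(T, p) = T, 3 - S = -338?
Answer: -56491/155496 ≈ -0.36330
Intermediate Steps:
S = 341 (S = 3 - 1*(-338) = 3 + 338 = 341)
q = 42 (q = -7*(-6) = 42)
N = -167/456 (N = -14/42 - 5/152 = -14*1/42 - 5*1/152 = -⅓ - 5/152 = -167/456 ≈ -0.36623)
N + 1/S = -167/456 + 1/341 = -56491/155496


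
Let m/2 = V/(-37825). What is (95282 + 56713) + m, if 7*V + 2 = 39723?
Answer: 40244396683/264775 ≈ 1.5199e+5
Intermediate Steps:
V = 39721/7 (V = -2/7 + (⅐)*39723 = -2/7 + 39723/7 = 39721/7 ≈ 5674.4)
m = -79442/264775 (m = 2*((39721/7)/(-37825)) = 2*((39721/7)*(-1/37825)) = 2*(-39721/264775) = -79442/264775 ≈ -0.30004)
(95282 + 56713) + m = (95282 + 56713) - 79442/264775 = 151995 - 79442/264775 = 40244396683/264775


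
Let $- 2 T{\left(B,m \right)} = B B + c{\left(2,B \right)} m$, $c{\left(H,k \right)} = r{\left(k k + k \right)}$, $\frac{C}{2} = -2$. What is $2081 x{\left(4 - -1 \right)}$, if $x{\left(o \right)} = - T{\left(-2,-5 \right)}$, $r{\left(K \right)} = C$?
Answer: $24972$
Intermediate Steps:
$C = -4$ ($C = 2 \left(-2\right) = -4$)
$r{\left(K \right)} = -4$
$c{\left(H,k \right)} = -4$
$T{\left(B,m \right)} = 2 m - \frac{B^{2}}{2}$ ($T{\left(B,m \right)} = - \frac{B B - 4 m}{2} = - \frac{B^{2} - 4 m}{2} = 2 m - \frac{B^{2}}{2}$)
$x{\left(o \right)} = 12$ ($x{\left(o \right)} = - (2 \left(-5\right) - \frac{\left(-2\right)^{2}}{2}) = - (-10 - 2) = \left(-1\right) \left(-12\right) = 12$)
$2081 x{\left(4 - -1 \right)} = 2081 \cdot 12 = 24972$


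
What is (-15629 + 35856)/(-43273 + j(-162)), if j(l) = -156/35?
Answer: -707945/1514711 ≈ -0.46738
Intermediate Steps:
j(l) = -156/35 (j(l) = -156*1/35 = -156/35)
(-15629 + 35856)/(-43273 + j(-162)) = (-15629 + 35856)/(-43273 - 156/35) = 20227/(-1514711/35) = 20227*(-35/1514711) = -707945/1514711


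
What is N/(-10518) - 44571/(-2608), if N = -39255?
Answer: 95195803/4571824 ≈ 20.822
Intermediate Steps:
N/(-10518) - 44571/(-2608) = -39255/(-10518) - 44571/(-2608) = -39255*(-1/10518) - 44571*(-1/2608) = 13085/3506 + 44571/2608 = 95195803/4571824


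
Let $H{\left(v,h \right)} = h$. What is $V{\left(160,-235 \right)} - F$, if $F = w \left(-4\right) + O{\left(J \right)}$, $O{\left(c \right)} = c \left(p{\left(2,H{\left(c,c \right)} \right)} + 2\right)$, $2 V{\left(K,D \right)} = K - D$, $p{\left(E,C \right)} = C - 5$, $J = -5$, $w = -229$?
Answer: $- \frac{1517}{2} \approx -758.5$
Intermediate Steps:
$p{\left(E,C \right)} = -5 + C$
$V{\left(K,D \right)} = \frac{K}{2} - \frac{D}{2}$ ($V{\left(K,D \right)} = \frac{K - D}{2} = \frac{K}{2} - \frac{D}{2}$)
$O{\left(c \right)} = c \left(-3 + c\right)$ ($O{\left(c \right)} = c \left(\left(-5 + c\right) + 2\right) = c \left(-3 + c\right)$)
$F = 956$ ($F = \left(-229\right) \left(-4\right) - 5 \left(-3 - 5\right) = 916 - -40 = 916 + 40 = 956$)
$V{\left(160,-235 \right)} - F = \left(\frac{1}{2} \cdot 160 - - \frac{235}{2}\right) - 956 = \left(80 + \frac{235}{2}\right) - 956 = \frac{395}{2} - 956 = - \frac{1517}{2}$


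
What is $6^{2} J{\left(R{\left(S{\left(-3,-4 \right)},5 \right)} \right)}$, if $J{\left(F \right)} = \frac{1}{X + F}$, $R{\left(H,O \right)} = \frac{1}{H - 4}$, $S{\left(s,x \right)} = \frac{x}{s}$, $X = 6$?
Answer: $\frac{32}{5} \approx 6.4$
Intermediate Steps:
$R{\left(H,O \right)} = \frac{1}{-4 + H}$
$J{\left(F \right)} = \frac{1}{6 + F}$
$6^{2} J{\left(R{\left(S{\left(-3,-4 \right)},5 \right)} \right)} = \frac{6^{2}}{6 + \frac{1}{-4 - \frac{4}{-3}}} = \frac{36}{6 + \frac{1}{-4 - - \frac{4}{3}}} = \frac{36}{6 + \frac{1}{-4 + \frac{4}{3}}} = \frac{36}{6 + \frac{1}{- \frac{8}{3}}} = \frac{36}{6 - \frac{3}{8}} = \frac{36}{\frac{45}{8}} = 36 \cdot \frac{8}{45} = \frac{32}{5}$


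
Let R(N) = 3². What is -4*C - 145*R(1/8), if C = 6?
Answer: -1329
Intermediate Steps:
R(N) = 9
-4*C - 145*R(1/8) = -4*6 - 145*9 = -24 - 1305 = -1329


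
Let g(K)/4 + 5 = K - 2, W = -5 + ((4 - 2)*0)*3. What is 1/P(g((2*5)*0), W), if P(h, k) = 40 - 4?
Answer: 1/36 ≈ 0.027778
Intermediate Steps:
W = -5 (W = -5 + (2*0)*3 = -5 + 0*3 = -5 + 0 = -5)
g(K) = -28 + 4*K (g(K) = -20 + 4*(K - 2) = -20 + 4*(-2 + K) = -20 + (-8 + 4*K) = -28 + 4*K)
P(h, k) = 36
1/P(g((2*5)*0), W) = 1/36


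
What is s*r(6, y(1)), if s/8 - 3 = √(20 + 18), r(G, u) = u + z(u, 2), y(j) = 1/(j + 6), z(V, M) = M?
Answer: 360/7 + 120*√38/7 ≈ 157.10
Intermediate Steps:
y(j) = 1/(6 + j)
r(G, u) = 2 + u (r(G, u) = u + 2 = 2 + u)
s = 24 + 8*√38 (s = 24 + 8*√(20 + 18) = 24 + 8*√38 ≈ 73.315)
s*r(6, y(1)) = (24 + 8*√38)*(2 + 1/(6 + 1)) = (24 + 8*√38)*(2 + 1/7) = (24 + 8*√38)*(2 + ⅐) = (24 + 8*√38)*(15/7) = 360/7 + 120*√38/7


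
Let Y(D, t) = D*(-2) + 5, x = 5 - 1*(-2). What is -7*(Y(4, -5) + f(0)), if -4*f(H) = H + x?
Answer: 133/4 ≈ 33.250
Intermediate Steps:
x = 7 (x = 5 + 2 = 7)
Y(D, t) = 5 - 2*D (Y(D, t) = -2*D + 5 = 5 - 2*D)
f(H) = -7/4 - H/4 (f(H) = -(H + 7)/4 = -(7 + H)/4 = -7/4 - H/4)
-7*(Y(4, -5) + f(0)) = -7*((5 - 2*4) + (-7/4 - ¼*0)) = -7*((5 - 8) + (-7/4 + 0)) = -7*(-3 - 7/4) = -7*(-19/4) = 133/4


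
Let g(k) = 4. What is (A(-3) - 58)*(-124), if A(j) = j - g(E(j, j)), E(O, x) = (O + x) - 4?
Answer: 8060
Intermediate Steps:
E(O, x) = -4 + O + x
A(j) = -4 + j (A(j) = j - 1*4 = j - 4 = -4 + j)
(A(-3) - 58)*(-124) = ((-4 - 3) - 58)*(-124) = (-7 - 58)*(-124) = -65*(-124) = 8060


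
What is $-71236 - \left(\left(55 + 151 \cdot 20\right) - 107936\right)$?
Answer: $33625$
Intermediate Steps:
$-71236 - \left(\left(55 + 151 \cdot 20\right) - 107936\right) = -71236 - \left(\left(55 + 3020\right) - 107936\right) = -71236 - \left(3075 - 107936\right) = -71236 - -104861 = -71236 + 104861 = 33625$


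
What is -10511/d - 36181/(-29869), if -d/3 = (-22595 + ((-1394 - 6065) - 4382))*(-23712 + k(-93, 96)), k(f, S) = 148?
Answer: 88077520882931/72711591547728 ≈ 1.2113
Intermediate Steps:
d = -2434349712 (d = -3*(-22595 + ((-1394 - 6065) - 4382))*(-23712 + 148) = -3*(-22595 + (-7459 - 4382))*(-23564) = -3*(-22595 - 11841)*(-23564) = -(-103308)*(-23564) = -3*811449904 = -2434349712)
-10511/d - 36181/(-29869) = -10511/(-2434349712) - 36181/(-29869) = -10511*(-1/2434349712) - 36181*(-1/29869) = 10511/2434349712 + 36181/29869 = 88077520882931/72711591547728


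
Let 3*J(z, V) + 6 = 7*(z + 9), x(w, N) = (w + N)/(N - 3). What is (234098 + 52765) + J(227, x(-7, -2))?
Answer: 862235/3 ≈ 2.8741e+5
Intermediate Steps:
x(w, N) = (N + w)/(-3 + N)
J(z, V) = 19 + 7*z/3 (J(z, V) = -2 + (7*(z + 9))/3 = -2 + (7*(9 + z))/3 = -2 + (63 + 7*z)/3 = -2 + (21 + 7*z/3) = 19 + 7*z/3)
(234098 + 52765) + J(227, x(-7, -2)) = (234098 + 52765) + (19 + (7/3)*227) = 286863 + (19 + 1589/3) = 286863 + 1646/3 = 862235/3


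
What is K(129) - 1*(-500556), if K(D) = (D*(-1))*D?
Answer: 483915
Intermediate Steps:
K(D) = -D² (K(D) = (-D)*D = -D²)
K(129) - 1*(-500556) = -1*129² - 1*(-500556) = -1*16641 + 500556 = -16641 + 500556 = 483915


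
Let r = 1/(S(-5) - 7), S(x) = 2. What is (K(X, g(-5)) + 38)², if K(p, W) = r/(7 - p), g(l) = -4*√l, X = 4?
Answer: 323761/225 ≈ 1438.9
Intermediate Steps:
r = -⅕ (r = 1/(2 - 7) = 1/(-5) = -⅕ ≈ -0.20000)
K(p, W) = -1/(5*(7 - p))
(K(X, g(-5)) + 38)² = (1/(5*(-7 + 4)) + 38)² = ((⅕)/(-3) + 38)² = ((⅕)*(-⅓) + 38)² = (-1/15 + 38)² = (569/15)² = 323761/225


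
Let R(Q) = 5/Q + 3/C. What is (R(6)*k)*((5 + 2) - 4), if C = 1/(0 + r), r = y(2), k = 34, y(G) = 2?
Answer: 697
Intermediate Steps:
r = 2
C = ½ (C = 1/(0 + 2) = 1/2 = ½ ≈ 0.50000)
R(Q) = 6 + 5/Q (R(Q) = 5/Q + 3/(½) = 5/Q + 3*2 = 5/Q + 6 = 6 + 5/Q)
(R(6)*k)*((5 + 2) - 4) = ((6 + 5/6)*34)*((5 + 2) - 4) = ((6 + 5*(⅙))*34)*(7 - 4) = ((6 + ⅚)*34)*3 = ((41/6)*34)*3 = (697/3)*3 = 697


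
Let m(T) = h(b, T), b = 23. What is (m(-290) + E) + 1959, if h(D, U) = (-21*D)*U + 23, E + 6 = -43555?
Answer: 98491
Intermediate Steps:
E = -43561 (E = -6 - 43555 = -43561)
h(D, U) = 23 - 21*D*U (h(D, U) = -21*D*U + 23 = 23 - 21*D*U)
m(T) = 23 - 483*T (m(T) = 23 - 21*23*T = 23 - 483*T)
(m(-290) + E) + 1959 = ((23 - 483*(-290)) - 43561) + 1959 = ((23 + 140070) - 43561) + 1959 = (140093 - 43561) + 1959 = 96532 + 1959 = 98491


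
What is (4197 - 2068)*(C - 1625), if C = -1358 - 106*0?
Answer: -6350807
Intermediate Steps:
C = -1358 (C = -1358 + 0 = -1358)
(4197 - 2068)*(C - 1625) = (4197 - 2068)*(-1358 - 1625) = 2129*(-2983) = -6350807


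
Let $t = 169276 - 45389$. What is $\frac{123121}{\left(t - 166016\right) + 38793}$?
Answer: $- \frac{123121}{3336} \approx -36.907$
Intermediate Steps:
$t = 123887$
$\frac{123121}{\left(t - 166016\right) + 38793} = \frac{123121}{\left(123887 - 166016\right) + 38793} = \frac{123121}{-42129 + 38793} = \frac{123121}{-3336} = 123121 \left(- \frac{1}{3336}\right) = - \frac{123121}{3336}$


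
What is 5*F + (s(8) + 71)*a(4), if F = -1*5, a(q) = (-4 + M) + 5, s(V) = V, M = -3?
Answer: -183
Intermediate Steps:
a(q) = -2 (a(q) = (-4 - 3) + 5 = -7 + 5 = -2)
F = -5
5*F + (s(8) + 71)*a(4) = 5*(-5) + (8 + 71)*(-2) = -25 + 79*(-2) = -25 - 158 = -183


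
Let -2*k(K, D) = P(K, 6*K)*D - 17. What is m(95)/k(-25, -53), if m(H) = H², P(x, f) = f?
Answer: -18050/7933 ≈ -2.2753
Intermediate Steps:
k(K, D) = 17/2 - 3*D*K (k(K, D) = -((6*K)*D - 17)/2 = -(6*D*K - 17)/2 = -(-17 + 6*D*K)/2 = 17/2 - 3*D*K)
m(95)/k(-25, -53) = 95²/(17/2 - 3*(-53)*(-25)) = 9025/(17/2 - 3975) = 9025/(-7933/2) = 9025*(-2/7933) = -18050/7933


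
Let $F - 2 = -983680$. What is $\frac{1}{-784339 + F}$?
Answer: $- \frac{1}{1768017} \approx -5.6561 \cdot 10^{-7}$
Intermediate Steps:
$F = -983678$ ($F = 2 - 983680 = -983678$)
$\frac{1}{-784339 + F} = \frac{1}{-784339 - 983678} = \frac{1}{-1768017} = - \frac{1}{1768017}$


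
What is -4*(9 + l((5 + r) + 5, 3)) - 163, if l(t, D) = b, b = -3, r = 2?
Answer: -187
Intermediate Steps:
l(t, D) = -3
-4*(9 + l((5 + r) + 5, 3)) - 163 = -4*(9 - 3) - 163 = -4*6 - 163 = -24 - 163 = -187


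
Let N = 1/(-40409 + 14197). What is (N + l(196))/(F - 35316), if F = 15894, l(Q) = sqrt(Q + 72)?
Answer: 1/509089464 - sqrt(67)/9711 ≈ -0.00084289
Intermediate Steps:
l(Q) = sqrt(72 + Q)
N = -1/26212 (N = 1/(-26212) = -1/26212 ≈ -3.8150e-5)
(N + l(196))/(F - 35316) = (-1/26212 + sqrt(72 + 196))/(15894 - 35316) = (-1/26212 + sqrt(268))/(-19422) = (-1/26212 + 2*sqrt(67))*(-1/19422) = 1/509089464 - sqrt(67)/9711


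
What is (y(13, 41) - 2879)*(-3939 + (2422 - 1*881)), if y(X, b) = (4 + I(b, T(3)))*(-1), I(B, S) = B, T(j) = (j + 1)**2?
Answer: 7011752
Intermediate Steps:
T(j) = (1 + j)**2
y(X, b) = -4 - b (y(X, b) = (4 + b)*(-1) = -4 - b)
(y(13, 41) - 2879)*(-3939 + (2422 - 1*881)) = ((-4 - 1*41) - 2879)*(-3939 + (2422 - 1*881)) = ((-4 - 41) - 2879)*(-3939 + (2422 - 881)) = (-45 - 2879)*(-3939 + 1541) = -2924*(-2398) = 7011752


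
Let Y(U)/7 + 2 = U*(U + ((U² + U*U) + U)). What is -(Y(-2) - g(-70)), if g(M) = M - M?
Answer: 70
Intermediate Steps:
Y(U) = -14 + 7*U*(2*U + 2*U²) (Y(U) = -14 + 7*(U*(U + ((U² + U*U) + U))) = -14 + 7*(U*(U + ((U² + U²) + U))) = -14 + 7*(U*(U + (2*U² + U))) = -14 + 7*(U*(U + (U + 2*U²))) = -14 + 7*(U*(2*U + 2*U²)) = -14 + 7*U*(2*U + 2*U²))
g(M) = 0
-(Y(-2) - g(-70)) = -((-14 + 14*(-2)² + 14*(-2)³) - 1*0) = -((-14 + 14*4 + 14*(-8)) + 0) = -((-14 + 56 - 112) + 0) = -(-70 + 0) = -1*(-70) = 70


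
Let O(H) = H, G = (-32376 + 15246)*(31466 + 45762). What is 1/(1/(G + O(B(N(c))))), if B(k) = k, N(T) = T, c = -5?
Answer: -1322915645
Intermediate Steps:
G = -1322915640 (G = -17130*77228 = -1322915640)
1/(1/(G + O(B(N(c))))) = 1/(1/(-1322915640 - 5)) = 1/(1/(-1322915645)) = 1/(-1/1322915645) = -1322915645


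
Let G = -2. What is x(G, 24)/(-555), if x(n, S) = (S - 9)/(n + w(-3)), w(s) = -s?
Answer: -1/37 ≈ -0.027027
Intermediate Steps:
x(n, S) = (-9 + S)/(3 + n) (x(n, S) = (S - 9)/(n - 1*(-3)) = (-9 + S)/(n + 3) = (-9 + S)/(3 + n))
x(G, 24)/(-555) = ((-9 + 24)/(3 - 2))/(-555) = (15/1)*(-1/555) = (1*15)*(-1/555) = 15*(-1/555) = -1/37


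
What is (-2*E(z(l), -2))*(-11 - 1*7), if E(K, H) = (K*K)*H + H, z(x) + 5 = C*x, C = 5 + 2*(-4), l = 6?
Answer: -38160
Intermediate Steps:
C = -3 (C = 5 - 8 = -3)
z(x) = -5 - 3*x
E(K, H) = H + H*K**2 (E(K, H) = K**2*H + H = H*K**2 + H = H + H*K**2)
(-2*E(z(l), -2))*(-11 - 1*7) = (-(-4)*(1 + (-5 - 3*6)**2))*(-11 - 1*7) = (-(-4)*(1 + (-5 - 18)**2))*(-11 - 7) = -(-4)*(1 + (-23)**2)*(-18) = -(-4)*(1 + 529)*(-18) = -(-4)*530*(-18) = -2*(-1060)*(-18) = 2120*(-18) = -38160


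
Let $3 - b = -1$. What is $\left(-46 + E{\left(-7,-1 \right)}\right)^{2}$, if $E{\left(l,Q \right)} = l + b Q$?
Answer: $3249$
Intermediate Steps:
$b = 4$ ($b = 3 - -1 = 3 + 1 = 4$)
$E{\left(l,Q \right)} = l + 4 Q$
$\left(-46 + E{\left(-7,-1 \right)}\right)^{2} = \left(-46 + \left(-7 + 4 \left(-1\right)\right)\right)^{2} = \left(-46 - 11\right)^{2} = \left(-57\right)^{2} = 3249$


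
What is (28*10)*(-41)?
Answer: -11480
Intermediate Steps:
(28*10)*(-41) = 280*(-41) = -11480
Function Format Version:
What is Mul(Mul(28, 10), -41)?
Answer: -11480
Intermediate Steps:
Mul(Mul(28, 10), -41) = Mul(280, -41) = -11480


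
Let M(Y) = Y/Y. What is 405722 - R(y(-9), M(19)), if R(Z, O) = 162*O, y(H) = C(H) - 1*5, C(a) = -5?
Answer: 405560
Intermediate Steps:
M(Y) = 1
y(H) = -10 (y(H) = -5 - 1*5 = -5 - 5 = -10)
405722 - R(y(-9), M(19)) = 405722 - 162 = 405560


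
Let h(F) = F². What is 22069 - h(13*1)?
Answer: 21900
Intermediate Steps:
22069 - h(13*1) = 22069 - (13*1)² = 22069 - 1*13² = 22069 - 1*169 = 22069 - 169 = 21900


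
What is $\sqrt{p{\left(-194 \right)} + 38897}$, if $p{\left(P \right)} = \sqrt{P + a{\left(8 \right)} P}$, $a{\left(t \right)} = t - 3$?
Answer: $\sqrt{38897 + 2 i \sqrt{291}} \approx 197.22 + 0.0865 i$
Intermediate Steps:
$a{\left(t \right)} = -3 + t$
$p{\left(P \right)} = \sqrt{6} \sqrt{P}$ ($p{\left(P \right)} = \sqrt{P + \left(-3 + 8\right) P} = \sqrt{P + 5 P} = \sqrt{6 P} = \sqrt{6} \sqrt{P}$)
$\sqrt{p{\left(-194 \right)} + 38897} = \sqrt{\sqrt{6} \sqrt{-194} + 38897} = \sqrt{\sqrt{6} i \sqrt{194} + 38897} = \sqrt{2 i \sqrt{291} + 38897} = \sqrt{38897 + 2 i \sqrt{291}}$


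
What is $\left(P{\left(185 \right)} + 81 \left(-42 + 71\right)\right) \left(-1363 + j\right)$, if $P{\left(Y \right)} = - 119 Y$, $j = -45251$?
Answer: $916710924$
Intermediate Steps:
$\left(P{\left(185 \right)} + 81 \left(-42 + 71\right)\right) \left(-1363 + j\right) = \left(\left(-119\right) 185 + 81 \left(-42 + 71\right)\right) \left(-1363 - 45251\right) = \left(-22015 + 81 \cdot 29\right) \left(-46614\right) = \left(-22015 + 2349\right) \left(-46614\right) = \left(-19666\right) \left(-46614\right) = 916710924$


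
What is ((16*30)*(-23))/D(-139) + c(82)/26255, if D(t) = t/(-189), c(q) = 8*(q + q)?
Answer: -54782450432/3649445 ≈ -15011.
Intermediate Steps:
c(q) = 16*q (c(q) = 8*(2*q) = 16*q)
D(t) = -t/189 (D(t) = t*(-1/189) = -t/189)
((16*30)*(-23))/D(-139) + c(82)/26255 = ((16*30)*(-23))/((-1/189*(-139))) + (16*82)/26255 = (480*(-23))/(139/189) + 1312*(1/26255) = -11040*189/139 + 1312/26255 = -2086560/139 + 1312/26255 = -54782450432/3649445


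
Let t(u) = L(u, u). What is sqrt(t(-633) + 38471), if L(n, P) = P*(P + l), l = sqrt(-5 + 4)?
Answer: sqrt(439160 - 633*I) ≈ 662.69 - 0.478*I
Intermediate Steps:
l = I (l = sqrt(-1) = I ≈ 1.0*I)
L(n, P) = P*(I + P) (L(n, P) = P*(P + I) = P*(I + P))
t(u) = u*(I + u)
sqrt(t(-633) + 38471) = sqrt(-633*(I - 633) + 38471) = sqrt(-633*(-633 + I) + 38471) = sqrt((400689 - 633*I) + 38471) = sqrt(439160 - 633*I)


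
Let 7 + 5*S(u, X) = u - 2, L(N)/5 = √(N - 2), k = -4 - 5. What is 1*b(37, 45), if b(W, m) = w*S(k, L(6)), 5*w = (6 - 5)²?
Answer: -18/25 ≈ -0.72000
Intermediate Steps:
k = -9
L(N) = 5*√(-2 + N) (L(N) = 5*√(N - 2) = 5*√(-2 + N))
w = ⅕ (w = (6 - 5)²/5 = (⅕)*1² = (⅕)*1 = ⅕ ≈ 0.20000)
S(u, X) = -9/5 + u/5 (S(u, X) = -7/5 + (u - 2)/5 = -7/5 + (-2 + u)/5 = -7/5 + (-⅖ + u/5) = -9/5 + u/5)
b(W, m) = -18/25 (b(W, m) = (-9/5 + (⅕)*(-9))/5 = (-9/5 - 9/5)/5 = (⅕)*(-18/5) = -18/25)
1*b(37, 45) = 1*(-18/25) = -18/25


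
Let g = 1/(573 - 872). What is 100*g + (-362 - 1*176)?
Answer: -160962/299 ≈ -538.33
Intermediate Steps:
g = -1/299 (g = 1/(-299) = -1/299 ≈ -0.0033445)
100*g + (-362 - 1*176) = 100*(-1/299) + (-362 - 1*176) = -100/299 + (-362 - 176) = -100/299 - 538 = -160962/299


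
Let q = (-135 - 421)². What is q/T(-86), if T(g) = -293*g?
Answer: 154568/12599 ≈ 12.268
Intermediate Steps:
q = 309136 (q = (-556)² = 309136)
q/T(-86) = 309136/((-293*(-86))) = 309136/25198 = 309136*(1/25198) = 154568/12599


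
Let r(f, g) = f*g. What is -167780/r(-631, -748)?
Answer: -41945/117997 ≈ -0.35547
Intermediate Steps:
-167780/r(-631, -748) = -167780/((-631*(-748))) = -167780/471988 = -167780*1/471988 = -41945/117997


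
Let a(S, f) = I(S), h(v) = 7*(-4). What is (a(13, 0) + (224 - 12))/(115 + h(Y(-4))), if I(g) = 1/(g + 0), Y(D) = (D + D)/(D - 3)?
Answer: 919/377 ≈ 2.4377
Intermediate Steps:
Y(D) = 2*D/(-3 + D) (Y(D) = (2*D)/(-3 + D) = 2*D/(-3 + D))
I(g) = 1/g
h(v) = -28
a(S, f) = 1/S
(a(13, 0) + (224 - 12))/(115 + h(Y(-4))) = (1/13 + (224 - 12))/(115 - 28) = (1/13 + 212)/87 = (2757/13)*(1/87) = 919/377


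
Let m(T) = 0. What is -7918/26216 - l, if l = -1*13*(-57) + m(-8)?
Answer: -9716987/13108 ≈ -741.30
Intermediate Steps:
l = 741 (l = -1*13*(-57) + 0 = -13*(-57) + 0 = 741 + 0 = 741)
-7918/26216 - l = -7918/26216 - 1*741 = -7918*1/26216 - 741 = -3959/13108 - 741 = -9716987/13108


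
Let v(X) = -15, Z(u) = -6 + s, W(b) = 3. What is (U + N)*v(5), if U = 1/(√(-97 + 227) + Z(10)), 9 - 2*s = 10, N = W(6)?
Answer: -415/9 - 20*√130/117 ≈ -48.060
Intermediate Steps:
N = 3
s = -½ (s = 9/2 - ½*10 = 9/2 - 5 = -½ ≈ -0.50000)
Z(u) = -13/2 (Z(u) = -6 - ½ = -13/2)
U = 1/(-13/2 + √130) (U = 1/(√(-97 + 227) - 13/2) = 1/(√130 - 13/2) = 1/(-13/2 + √130) ≈ 0.20401)
(U + N)*v(5) = ((2/27 + 4*√130/351) + 3)*(-15) = (83/27 + 4*√130/351)*(-15) = -415/9 - 20*√130/117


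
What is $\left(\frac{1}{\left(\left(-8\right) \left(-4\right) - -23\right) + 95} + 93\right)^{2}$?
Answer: $\frac{194630401}{22500} \approx 8650.2$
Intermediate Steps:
$\left(\frac{1}{\left(\left(-8\right) \left(-4\right) - -23\right) + 95} + 93\right)^{2} = \left(\frac{1}{\left(32 + 23\right) + 95} + 93\right)^{2} = \left(\frac{1}{55 + 95} + 93\right)^{2} = \left(\frac{1}{150} + 93\right)^{2} = \left(\frac{13951}{150}\right)^{2} = \frac{194630401}{22500}$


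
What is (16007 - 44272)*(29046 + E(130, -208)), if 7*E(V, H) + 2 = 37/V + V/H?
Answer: -597670338619/728 ≈ -8.2098e+8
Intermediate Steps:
E(V, H) = -2/7 + 37/(7*V) + V/(7*H) (E(V, H) = -2/7 + (37/V + V/H)/7 = -2/7 + (37/(7*V) + V/(7*H)) = -2/7 + 37/(7*V) + V/(7*H))
(16007 - 44272)*(29046 + E(130, -208)) = (16007 - 44272)*(29046 + (-2/7 + (37/7)/130 + (⅐)*130/(-208))) = -28265*(29046 + (-2/7 + (37/7)*(1/130) + (⅐)*130*(-1/208))) = -28265*(29046 + (-2/7 + 37/910 - 5/56)) = -28265*(29046 - 1217/3640) = -28265*105726223/3640 = -597670338619/728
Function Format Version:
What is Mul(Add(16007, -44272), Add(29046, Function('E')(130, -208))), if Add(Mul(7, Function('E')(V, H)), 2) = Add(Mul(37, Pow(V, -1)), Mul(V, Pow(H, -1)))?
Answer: Rational(-597670338619, 728) ≈ -8.2098e+8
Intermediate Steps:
Function('E')(V, H) = Add(Rational(-2, 7), Mul(Rational(37, 7), Pow(V, -1)), Mul(Rational(1, 7), V, Pow(H, -1))) (Function('E')(V, H) = Add(Rational(-2, 7), Mul(Rational(1, 7), Add(Mul(37, Pow(V, -1)), Mul(V, Pow(H, -1))))) = Add(Rational(-2, 7), Add(Mul(Rational(37, 7), Pow(V, -1)), Mul(Rational(1, 7), V, Pow(H, -1)))) = Add(Rational(-2, 7), Mul(Rational(37, 7), Pow(V, -1)), Mul(Rational(1, 7), V, Pow(H, -1))))
Mul(Add(16007, -44272), Add(29046, Function('E')(130, -208))) = Mul(Add(16007, -44272), Add(29046, Add(Rational(-2, 7), Mul(Rational(37, 7), Pow(130, -1)), Mul(Rational(1, 7), 130, Pow(-208, -1))))) = Mul(-28265, Add(29046, Add(Rational(-2, 7), Mul(Rational(37, 7), Rational(1, 130)), Mul(Rational(1, 7), 130, Rational(-1, 208))))) = Mul(-28265, Add(29046, Add(Rational(-2, 7), Rational(37, 910), Rational(-5, 56)))) = Mul(-28265, Add(29046, Rational(-1217, 3640))) = Mul(-28265, Rational(105726223, 3640)) = Rational(-597670338619, 728)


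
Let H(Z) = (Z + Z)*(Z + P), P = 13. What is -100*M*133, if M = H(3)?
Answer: -1276800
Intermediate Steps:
H(Z) = 2*Z*(13 + Z) (H(Z) = (Z + Z)*(Z + 13) = (2*Z)*(13 + Z) = 2*Z*(13 + Z))
M = 96 (M = 2*3*(13 + 3) = 2*3*16 = 96)
-100*M*133 = -100*96*133 = -9600*133 = -1276800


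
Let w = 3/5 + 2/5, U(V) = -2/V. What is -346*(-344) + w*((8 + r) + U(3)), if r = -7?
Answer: 357073/3 ≈ 1.1902e+5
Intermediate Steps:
w = 1 (w = 3*(⅕) + 2*(⅕) = ⅗ + ⅖ = 1)
-346*(-344) + w*((8 + r) + U(3)) = -346*(-344) + 1*((8 - 7) - 2/3) = 119024 + 1*(1 - 2*⅓) = 119024 + 1*(1 - ⅔) = 119024 + 1*(⅓) = 119024 + ⅓ = 357073/3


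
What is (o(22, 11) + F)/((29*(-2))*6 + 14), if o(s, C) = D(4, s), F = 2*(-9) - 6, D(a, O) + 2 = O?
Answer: 2/167 ≈ 0.011976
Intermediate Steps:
D(a, O) = -2 + O
F = -24 (F = -18 - 6 = -24)
o(s, C) = -2 + s
(o(22, 11) + F)/((29*(-2))*6 + 14) = ((-2 + 22) - 24)/((29*(-2))*6 + 14) = (20 - 24)/(-58*6 + 14) = -4/(-348 + 14) = -4/(-334) = -4*(-1/334) = 2/167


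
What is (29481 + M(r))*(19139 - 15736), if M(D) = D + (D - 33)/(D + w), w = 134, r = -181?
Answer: 4686999542/47 ≈ 9.9723e+7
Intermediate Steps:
M(D) = D + (-33 + D)/(134 + D) (M(D) = D + (D - 33)/(D + 134) = D + (-33 + D)/(134 + D))
(29481 + M(r))*(19139 - 15736) = (29481 + (-33 + (-181)**2 + 135*(-181))/(134 - 181))*(19139 - 15736) = (29481 + (-33 + 32761 - 24435)/(-47))*3403 = (29481 - 1/47*8293)*3403 = (29481 - 8293/47)*3403 = (1377314/47)*3403 = 4686999542/47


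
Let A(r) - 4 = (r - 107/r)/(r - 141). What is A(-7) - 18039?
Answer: -9342159/518 ≈ -18035.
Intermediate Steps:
A(r) = 4 + (r - 107/r)/(-141 + r) (A(r) = 4 + (r - 107/r)/(r - 141) = 4 + (r - 107/r)/(-141 + r))
A(-7) - 18039 = (-107 - 564*(-7) + 5*(-7)**2)/((-7)*(-141 - 7)) - 18039 = -1/7*(-107 + 3948 + 5*49)/(-148) - 18039 = -1/7*(-1/148)*(-107 + 3948 + 245) - 18039 = -1/7*(-1/148)*4086 - 18039 = 2043/518 - 18039 = -9342159/518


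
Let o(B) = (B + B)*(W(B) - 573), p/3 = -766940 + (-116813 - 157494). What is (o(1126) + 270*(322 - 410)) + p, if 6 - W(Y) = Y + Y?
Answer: -9495889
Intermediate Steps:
W(Y) = 6 - 2*Y (W(Y) = 6 - (Y + Y) = 6 - 2*Y)
p = -3123741 (p = 3*(-766940 + (-116813 - 157494)) = 3*(-766940 - 274307) = 3*(-1041247) = -3123741)
o(B) = 2*B*(-567 - 2*B) (o(B) = (B + B)*((6 - 2*B) - 573) = (2*B)*(-567 - 2*B) = 2*B*(-567 - 2*B))
(o(1126) + 270*(322 - 410)) + p = (-2*1126*(567 + 2*1126) + 270*(322 - 410)) - 3123741 = (-2*1126*(567 + 2252) + 270*(-88)) - 3123741 = (-2*1126*2819 - 23760) - 3123741 = (-6348388 - 23760) - 3123741 = -6372148 - 3123741 = -9495889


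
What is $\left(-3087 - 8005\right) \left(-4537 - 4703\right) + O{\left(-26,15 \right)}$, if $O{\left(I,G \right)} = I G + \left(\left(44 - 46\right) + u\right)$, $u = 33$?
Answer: $102489721$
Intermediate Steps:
$O{\left(I,G \right)} = 31 + G I$ ($O{\left(I,G \right)} = I G + \left(\left(44 - 46\right) + 33\right) = G I + \left(-2 + 33\right) = G I + 31 = 31 + G I$)
$\left(-3087 - 8005\right) \left(-4537 - 4703\right) + O{\left(-26,15 \right)} = \left(-3087 - 8005\right) \left(-4537 - 4703\right) + \left(31 + 15 \left(-26\right)\right) = \left(-11092\right) \left(-9240\right) + \left(31 - 390\right) = 102490080 - 359 = 102489721$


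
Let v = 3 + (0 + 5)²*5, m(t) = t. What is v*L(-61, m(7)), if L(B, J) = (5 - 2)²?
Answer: 1152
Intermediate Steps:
L(B, J) = 9 (L(B, J) = 3² = 9)
v = 128 (v = 3 + 5²*5 = 3 + 25*5 = 3 + 125 = 128)
v*L(-61, m(7)) = 128*9 = 1152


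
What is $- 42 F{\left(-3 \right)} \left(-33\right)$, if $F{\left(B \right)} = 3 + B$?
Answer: $0$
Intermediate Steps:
$- 42 F{\left(-3 \right)} \left(-33\right) = - 42 \left(3 - 3\right) \left(-33\right) = \left(-42\right) 0 \left(-33\right) = 0 \left(-33\right) = 0$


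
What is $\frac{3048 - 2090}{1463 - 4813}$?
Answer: $- \frac{479}{1675} \approx -0.28597$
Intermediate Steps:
$\frac{3048 - 2090}{1463 - 4813} = \frac{958}{-3350} = 958 \left(- \frac{1}{3350}\right) = - \frac{479}{1675}$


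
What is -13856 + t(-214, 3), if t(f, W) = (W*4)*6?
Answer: -13784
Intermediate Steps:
t(f, W) = 24*W (t(f, W) = (4*W)*6 = 24*W)
-13856 + t(-214, 3) = -13856 + 24*3 = -13856 + 72 = -13784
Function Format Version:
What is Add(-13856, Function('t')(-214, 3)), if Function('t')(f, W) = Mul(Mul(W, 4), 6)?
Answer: -13784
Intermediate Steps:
Function('t')(f, W) = Mul(24, W) (Function('t')(f, W) = Mul(Mul(4, W), 6) = Mul(24, W))
Add(-13856, Function('t')(-214, 3)) = Add(-13856, Mul(24, 3)) = Add(-13856, 72) = -13784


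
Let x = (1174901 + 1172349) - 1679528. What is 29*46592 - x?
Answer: 683446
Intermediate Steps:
x = 667722 (x = 2347250 - 1679528 = 667722)
29*46592 - x = 29*46592 - 1*667722 = 1351168 - 667722 = 683446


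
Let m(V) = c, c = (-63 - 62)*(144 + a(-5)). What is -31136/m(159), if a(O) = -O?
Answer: 31136/18625 ≈ 1.6717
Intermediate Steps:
c = -18625 (c = (-63 - 62)*(144 - 1*(-5)) = -125*(144 + 5) = -125*149 = -18625)
m(V) = -18625
-31136/m(159) = -31136/(-18625) = -31136*(-1/18625) = 31136/18625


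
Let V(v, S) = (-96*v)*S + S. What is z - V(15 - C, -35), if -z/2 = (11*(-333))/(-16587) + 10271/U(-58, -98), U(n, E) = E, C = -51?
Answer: -20004430008/90307 ≈ -2.2152e+5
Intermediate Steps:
V(v, S) = S - 96*S*v (V(v, S) = -96*S*v + S = S - 96*S*v)
z = 18889567/90307 (z = -2*((11*(-333))/(-16587) + 10271/(-98)) = -2*(-3663*(-1/16587) + 10271*(-1/98)) = -2*(407/1843 - 10271/98) = -2*(-18889567/180614) = 18889567/90307 ≈ 209.17)
z - V(15 - C, -35) = 18889567/90307 - (-35)*(1 - 96*(15 - 1*(-51))) = 18889567/90307 - (-35)*(1 - 96*(15 + 51)) = 18889567/90307 - (-35)*(1 - 96*66) = 18889567/90307 - (-35)*(1 - 6336) = 18889567/90307 - (-35)*(-6335) = 18889567/90307 - 1*221725 = 18889567/90307 - 221725 = -20004430008/90307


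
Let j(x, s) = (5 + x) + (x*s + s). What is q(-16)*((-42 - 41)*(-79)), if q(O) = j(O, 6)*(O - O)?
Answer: 0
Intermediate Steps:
j(x, s) = 5 + s + x + s*x (j(x, s) = (5 + x) + (s*x + s) = (5 + x) + (s + s*x) = 5 + s + x + s*x)
q(O) = 0 (q(O) = (5 + 6 + O + 6*O)*(O - O) = (11 + 7*O)*0 = 0)
q(-16)*((-42 - 41)*(-79)) = 0*((-42 - 41)*(-79)) = 0*(-83*(-79)) = 0*6557 = 0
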